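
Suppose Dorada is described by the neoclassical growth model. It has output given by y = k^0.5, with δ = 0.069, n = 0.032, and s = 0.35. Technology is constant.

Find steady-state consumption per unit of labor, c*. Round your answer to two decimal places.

c* ≈ 2.25

At the steady state, Δk = 0, so s·k^α = (n + δ)·k.
Dividing both sides by k: k^(1−α) = s / (n + δ).
k^0.5 = 0.35 / (0.032 + 0.069) = 0.35 / 0.101 = 3.4653
k* = 3.4653^(1/0.5) ≈ 12.0083
y* = (k*)^α = 12.0083^0.5 ≈ 3.4653
c* = (1 − s)·y* = (1 − 0.35) × 3.4653 ≈ 2.2524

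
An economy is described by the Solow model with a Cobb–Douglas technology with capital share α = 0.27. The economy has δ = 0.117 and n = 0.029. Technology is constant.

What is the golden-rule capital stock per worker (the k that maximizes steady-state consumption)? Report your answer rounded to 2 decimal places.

The golden rule sets f'(k) = n + δ, i.e. α·k^(α−1) = n + δ.
So k^(1−α) = α / (n + δ) = 0.27 / 0.146 = 1.8493.
k_gold = 1.8493^(1/0.73) ≈ 2.3215

k_gold ≈ 2.32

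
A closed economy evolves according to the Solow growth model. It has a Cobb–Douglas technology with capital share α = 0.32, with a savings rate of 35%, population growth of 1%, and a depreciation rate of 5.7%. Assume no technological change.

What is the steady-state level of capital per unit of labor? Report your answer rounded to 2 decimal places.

k* = 11.37

Steady state requires s·f(k) = (n + δ)·k, i.e. s·k^α = (n + δ)·k.
Dividing both sides by k: k^(1−α) = s / (n + δ).
k^0.68 = 0.35 / (0.010 + 0.057) = 0.35 / 0.067 = 5.2239
k* = 5.2239^(1/0.68) ≈ 11.3730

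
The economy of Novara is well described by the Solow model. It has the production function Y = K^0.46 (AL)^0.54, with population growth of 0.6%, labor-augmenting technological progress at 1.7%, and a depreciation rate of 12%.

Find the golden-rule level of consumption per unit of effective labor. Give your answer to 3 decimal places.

At the golden rule, f'(k) = n + g + δ, so α·k^(α−1) = n + g + δ and k_gold = (α/(n + g + δ))^(1/(1−α)).
k_gold = (0.46/0.143)^(1/0.54) = 3.2168^1.8519 ≈ 8.7036
c_gold = f(k_gold) − (n + g + δ)·k_gold = 2.7056 − 0.143×8.7036 ≈ 1.4610

c_gold ≈ 1.461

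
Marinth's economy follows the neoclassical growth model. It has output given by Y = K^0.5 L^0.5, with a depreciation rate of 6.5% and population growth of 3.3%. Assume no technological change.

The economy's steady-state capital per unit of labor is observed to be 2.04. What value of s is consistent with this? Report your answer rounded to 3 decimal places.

s ≈ 0.140

In steady state, investment equals break-even investment: s·k^α = (n + δ)·k.
So s / (n + δ) = (k*)^(1−α) = 2.04^0.5 = 1.4283.
Therefore s = 1.4283 × (n + δ) = 1.4283 × 0.098 = 0.1400.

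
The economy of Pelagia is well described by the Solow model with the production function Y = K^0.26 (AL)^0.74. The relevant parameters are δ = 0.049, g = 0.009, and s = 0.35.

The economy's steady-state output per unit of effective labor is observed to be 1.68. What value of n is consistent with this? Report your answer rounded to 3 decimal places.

n ≈ 0.022

In steady state, investment equals break-even investment: s·k^α = (n + g + δ)·k.
Since y* = [s/(n + g + δ)]^(α/(1−α)), we have s/(n + g + δ) = (y*)^((1−α)/α) = 1.68^2.8462 = 4.3780.
Therefore n + g + δ = s / 4.3780 = 0.35 / 4.3780 = 0.0799, so n = 0.0799 − 0.058 = 0.0219.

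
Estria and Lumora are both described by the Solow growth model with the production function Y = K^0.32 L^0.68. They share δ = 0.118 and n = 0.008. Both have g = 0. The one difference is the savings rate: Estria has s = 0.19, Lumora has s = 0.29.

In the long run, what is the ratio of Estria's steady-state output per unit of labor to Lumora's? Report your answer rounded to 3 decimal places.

ratio ≈ 0.820

Steady-state y* = [s/(n + δ)]^(α/(1−α)), so the ratio is [ (s_E/(n + δ)_E) / (s_L/(n + δ)_L) ]^0.4706.
s_E/(n + δ)_E = 0.19/0.126 = 1.5079; s_L/(n + δ)_L = 0.29/0.126 = 2.3016.
Ratio = (1.5079/2.3016)^0.4706 = 0.6552^0.4706 ≈ 0.8196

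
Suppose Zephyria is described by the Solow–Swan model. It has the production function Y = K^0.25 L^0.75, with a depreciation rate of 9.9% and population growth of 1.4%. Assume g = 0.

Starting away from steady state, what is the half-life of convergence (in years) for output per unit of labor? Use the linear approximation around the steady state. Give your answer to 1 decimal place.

Near the steady state the convergence rate is λ = (1 − α)(n + δ).
λ = (1 − 0.25) × 0.113 = 0.75 × 0.113 = 0.08475
Half-life = ln 2 / λ = 0.6931 / 0.08475 ≈ 8.18 years

half-life ≈ 8.2 years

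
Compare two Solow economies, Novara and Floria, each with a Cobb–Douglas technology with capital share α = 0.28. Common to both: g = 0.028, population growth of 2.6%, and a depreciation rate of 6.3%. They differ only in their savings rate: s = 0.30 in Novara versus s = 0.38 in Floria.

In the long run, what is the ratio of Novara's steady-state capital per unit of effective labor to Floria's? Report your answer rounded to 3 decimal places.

Steady-state k* = [s/(n + g + δ)]^(1/(1−α)), so the ratio is [ (s_N/(n + g + δ)_N) / (s_F/(n + g + δ)_F) ]^1.3889.
s_N/(n + g + δ)_N = 0.30/0.117 = 2.5641; s_F/(n + g + δ)_F = 0.38/0.117 = 3.2479.
Ratio = (2.5641/3.2479)^1.3889 = 0.7895^1.3889 ≈ 0.7202

k*_N / k*_F ≈ 0.720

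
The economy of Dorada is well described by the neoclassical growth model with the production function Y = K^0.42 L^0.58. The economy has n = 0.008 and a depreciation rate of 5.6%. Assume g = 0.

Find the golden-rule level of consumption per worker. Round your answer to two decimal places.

c_gold ≈ 2.27

At the golden rule, f'(k) = n + δ, so α·k^(α−1) = n + δ and k_gold = (α/(n + δ))^(1/(1−α)).
k_gold = (0.42/0.064)^(1/0.58) = 6.5625^1.7241 ≈ 25.6277
c_gold = f(k_gold) − (n + δ)·k_gold = 3.9053 − 0.064×25.6277 ≈ 2.2651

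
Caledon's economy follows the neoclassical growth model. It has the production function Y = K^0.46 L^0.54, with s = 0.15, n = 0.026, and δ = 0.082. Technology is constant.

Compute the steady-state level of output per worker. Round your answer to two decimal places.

y* ≈ 1.32

At the steady state, Δk = 0, so s·k^α = (n + δ)·k.
Rearranging, k^(1−α) = s / (n + δ).
k^0.54 = 0.15 / (0.026 + 0.082) = 0.15 / 0.108 = 1.3889
k* = 1.3889^(1/0.54) ≈ 1.8374
y* = (k*)^α = 1.8374^0.46 ≈ 1.3229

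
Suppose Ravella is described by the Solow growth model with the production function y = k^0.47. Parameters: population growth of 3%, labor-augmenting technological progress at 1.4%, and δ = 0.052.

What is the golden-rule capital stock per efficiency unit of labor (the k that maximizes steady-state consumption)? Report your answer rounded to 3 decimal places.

k_gold ≈ 20.024

The golden rule sets f'(k) = n + g + δ, i.e. α·k^(α−1) = n + g + δ.
So k^(1−α) = α / (n + g + δ) = 0.47 / 0.096 = 4.8958.
k_gold = 4.8958^(1/0.53) ≈ 20.0242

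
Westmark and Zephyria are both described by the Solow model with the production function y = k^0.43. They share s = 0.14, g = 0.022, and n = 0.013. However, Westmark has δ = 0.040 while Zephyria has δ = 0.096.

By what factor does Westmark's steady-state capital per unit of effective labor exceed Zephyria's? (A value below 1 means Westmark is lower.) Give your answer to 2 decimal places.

Steady-state k* = [s/(n + g + δ)]^(1/(1−α)), so the ratio is [ (s_W/(n + g + δ)_W) / (s_Z/(n + g + δ)_Z) ]^1.7544.
s_W/(n + g + δ)_W = 0.14/0.075 = 1.8667; s_Z/(n + g + δ)_Z = 0.14/0.131 = 1.0687.
Ratio = (1.8667/1.0687)^1.7544 = 1.7467^1.7544 ≈ 2.6604

k*_W / k*_Z ≈ 2.66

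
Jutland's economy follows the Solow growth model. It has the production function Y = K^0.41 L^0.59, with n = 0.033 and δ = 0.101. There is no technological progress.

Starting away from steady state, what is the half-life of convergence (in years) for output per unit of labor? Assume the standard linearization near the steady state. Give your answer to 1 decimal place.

t_½ ≈ 8.8 years

Near the steady state the convergence rate is λ = (1 − α)(n + δ).
λ = (1 − 0.41) × 0.134 = 0.59 × 0.134 = 0.07906
Half-life = ln 2 / λ = 0.6931 / 0.07906 ≈ 8.77 years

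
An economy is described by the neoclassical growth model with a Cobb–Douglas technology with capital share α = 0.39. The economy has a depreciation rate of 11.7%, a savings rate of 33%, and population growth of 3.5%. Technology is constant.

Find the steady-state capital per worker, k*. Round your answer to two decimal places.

k* = 3.56

Steady state requires s·f(k) = (n + δ)·k, i.e. s·k^α = (n + δ)·k.
Rearranging, k^(1−α) = s / (n + δ).
k^0.61 = 0.33 / (0.035 + 0.117) = 0.33 / 0.152 = 2.1711
k* = 2.1711^(1/0.61) ≈ 3.5640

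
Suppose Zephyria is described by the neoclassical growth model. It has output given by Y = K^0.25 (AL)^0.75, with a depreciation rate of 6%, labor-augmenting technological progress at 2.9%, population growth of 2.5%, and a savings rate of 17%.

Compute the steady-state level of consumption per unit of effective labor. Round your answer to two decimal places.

c* ≈ 0.95

In steady state, investment equals break-even investment: s·k^α = (n + g + δ)·k.
Dividing both sides by k: k^(1−α) = s / (n + g + δ).
k^0.75 = 0.17 / (0.025 + 0.029 + 0.060) = 0.17 / 0.114 = 1.4912
k* = 1.4912^(1/0.75) ≈ 1.7037
y* = (k*)^α = 1.7037^0.25 ≈ 1.1425
c* = (1 − s)·y* = (1 − 0.17) × 1.1425 ≈ 0.9483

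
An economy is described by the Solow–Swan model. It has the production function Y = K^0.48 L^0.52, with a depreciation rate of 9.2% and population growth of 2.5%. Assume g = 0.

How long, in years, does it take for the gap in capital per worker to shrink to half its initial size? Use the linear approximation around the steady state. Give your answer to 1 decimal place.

half-life ≈ 11.4 years

Near the steady state the convergence rate is λ = (1 − α)(n + δ).
λ = (1 − 0.48) × 0.117 = 0.52 × 0.117 = 0.06084
Half-life = ln 2 / λ = 0.6931 / 0.06084 ≈ 11.39 years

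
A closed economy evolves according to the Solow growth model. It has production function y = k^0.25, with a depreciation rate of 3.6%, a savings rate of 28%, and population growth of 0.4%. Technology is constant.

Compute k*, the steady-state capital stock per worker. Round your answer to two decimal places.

Steady state requires s·f(k) = (n + δ)·k, i.e. s·k^α = (n + δ)·k.
Dividing both sides by k: k^(1−α) = s / (n + δ).
k^0.75 = 0.28 / (0.004 + 0.036) = 0.28 / 0.040 = 7.0000
k* = 7.0000^(1/0.75) ≈ 13.3905

k* = 13.39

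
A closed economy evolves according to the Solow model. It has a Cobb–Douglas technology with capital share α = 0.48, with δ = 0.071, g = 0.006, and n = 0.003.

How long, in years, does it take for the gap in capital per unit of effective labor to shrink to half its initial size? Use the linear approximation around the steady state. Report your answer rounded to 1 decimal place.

Near the steady state the convergence rate is λ = (1 − α)(n + g + δ).
λ = (1 − 0.48) × 0.080 = 0.52 × 0.080 = 0.0416
Half-life = ln 2 / λ = 0.6931 / 0.0416 ≈ 16.66 years

half-life ≈ 16.7 years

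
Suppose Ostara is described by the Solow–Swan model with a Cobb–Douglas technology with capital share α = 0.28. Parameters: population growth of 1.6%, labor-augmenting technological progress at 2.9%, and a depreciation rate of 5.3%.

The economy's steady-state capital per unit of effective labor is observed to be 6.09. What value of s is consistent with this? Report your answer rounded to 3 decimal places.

s ≈ 0.360

In steady state, investment equals break-even investment: s·k^α = (n + g + δ)·k.
So s / (n + g + δ) = (k*)^(1−α) = 6.09^0.72 = 3.6722.
Therefore s = 3.6722 × (n + g + δ) = 3.6722 × 0.098 = 0.3599.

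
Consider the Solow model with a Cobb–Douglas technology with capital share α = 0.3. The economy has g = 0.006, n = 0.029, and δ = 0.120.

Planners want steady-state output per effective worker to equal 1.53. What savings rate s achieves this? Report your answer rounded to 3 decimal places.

s ≈ 0.418

Steady state requires s·f(k) = (n + g + δ)·k, i.e. s·k^α = (n + g + δ)·k.
Since y* = [s/(n + g + δ)]^(α/(1−α)), we have s/(n + g + δ) = (y*)^((1−α)/α) = 1.53^2.3333 = 2.6974.
Therefore s = 2.6974 × (n + g + δ) = 2.6974 × 0.155 = 0.4181.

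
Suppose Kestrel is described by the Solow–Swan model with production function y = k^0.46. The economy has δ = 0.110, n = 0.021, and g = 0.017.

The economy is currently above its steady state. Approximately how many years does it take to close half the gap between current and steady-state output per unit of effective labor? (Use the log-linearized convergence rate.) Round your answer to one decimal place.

t_½ ≈ 8.7 years

Near the steady state the convergence rate is λ = (1 − α)(n + g + δ).
λ = (1 − 0.46) × 0.148 = 0.54 × 0.148 = 0.07992
Half-life = ln 2 / λ = 0.6931 / 0.07992 ≈ 8.67 years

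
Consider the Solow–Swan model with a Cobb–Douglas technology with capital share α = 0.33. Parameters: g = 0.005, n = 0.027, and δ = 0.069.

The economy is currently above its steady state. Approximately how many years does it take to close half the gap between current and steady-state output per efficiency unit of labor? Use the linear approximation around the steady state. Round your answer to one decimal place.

about 10.2 years

Near the steady state the convergence rate is λ = (1 − α)(n + g + δ).
λ = (1 − 0.33) × 0.101 = 0.67 × 0.101 = 0.06767
Half-life = ln 2 / λ = 0.6931 / 0.06767 ≈ 10.24 years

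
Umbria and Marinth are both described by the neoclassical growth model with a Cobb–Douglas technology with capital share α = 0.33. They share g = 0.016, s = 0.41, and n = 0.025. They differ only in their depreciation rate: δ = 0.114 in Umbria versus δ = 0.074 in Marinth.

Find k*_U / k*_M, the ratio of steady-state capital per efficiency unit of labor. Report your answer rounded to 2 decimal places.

k*_U / k*_M ≈ 0.64

Steady-state k* = [s/(n + g + δ)]^(1/(1−α)), so the ratio is [ (s_U/(n + g + δ)_U) / (s_M/(n + g + δ)_M) ]^1.4925.
s_U/(n + g + δ)_U = 0.41/0.155 = 2.6452; s_M/(n + g + δ)_M = 0.41/0.115 = 3.5652.
Ratio = (2.6452/3.5652)^1.4925 = 0.7419^1.4925 ≈ 0.6405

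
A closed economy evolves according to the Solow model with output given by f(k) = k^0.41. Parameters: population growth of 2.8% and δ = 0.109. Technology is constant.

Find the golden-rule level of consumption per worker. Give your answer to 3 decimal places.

c_gold ≈ 1.264

At the golden rule, f'(k) = n + δ, so α·k^(α−1) = n + δ and k_gold = (α/(n + δ))^(1/(1−α)).
k_gold = (0.41/0.137)^(1/0.59) = 2.9927^1.6949 ≈ 6.4103
c_gold = f(k_gold) − (n + δ)·k_gold = 2.1420 − 0.137×6.4103 ≈ 1.2638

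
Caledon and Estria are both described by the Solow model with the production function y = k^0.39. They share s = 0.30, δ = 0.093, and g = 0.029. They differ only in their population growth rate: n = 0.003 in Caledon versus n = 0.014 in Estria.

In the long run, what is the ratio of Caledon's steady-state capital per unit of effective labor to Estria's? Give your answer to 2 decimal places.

Steady-state k* = [s/(n + g + δ)]^(1/(1−α)), so the ratio is [ (s_C/(n + g + δ)_C) / (s_E/(n + g + δ)_E) ]^1.6393.
s_C/(n + g + δ)_C = 0.30/0.125 = 2.4000; s_E/(n + g + δ)_E = 0.30/0.136 = 2.2059.
Ratio = (2.4000/2.2059)^1.6393 = 1.0880^1.6393 ≈ 1.1483

ratio ≈ 1.15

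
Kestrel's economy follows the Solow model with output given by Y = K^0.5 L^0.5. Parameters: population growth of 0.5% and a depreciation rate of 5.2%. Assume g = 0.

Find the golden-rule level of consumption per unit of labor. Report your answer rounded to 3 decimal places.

At the golden rule, f'(k) = n + δ, so α·k^(α−1) = n + δ and k_gold = (α/(n + δ))^(1/(1−α)).
k_gold = (0.5/0.057)^(1/0.5) = 8.7719^2 ≈ 76.9462
c_gold = f(k_gold) − (n + δ)·k_gold = 8.7719 − 0.057×76.9462 ≈ 4.3860

c_gold ≈ 4.386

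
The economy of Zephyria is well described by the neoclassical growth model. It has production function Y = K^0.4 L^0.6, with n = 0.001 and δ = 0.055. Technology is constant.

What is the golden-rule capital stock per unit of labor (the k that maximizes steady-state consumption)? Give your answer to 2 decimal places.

The golden rule sets f'(k) = n + δ, i.e. α·k^(α−1) = n + δ.
So k^(1−α) = α / (n + δ) = 0.4 / 0.056 = 7.1429.
k_gold = 7.1429^(1/0.6) ≈ 26.4926

k_gold ≈ 26.49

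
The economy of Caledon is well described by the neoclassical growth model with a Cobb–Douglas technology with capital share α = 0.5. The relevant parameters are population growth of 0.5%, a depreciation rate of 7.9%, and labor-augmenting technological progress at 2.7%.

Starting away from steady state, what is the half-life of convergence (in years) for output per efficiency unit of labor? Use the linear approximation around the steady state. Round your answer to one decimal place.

t_½ ≈ 12.5 years

Near the steady state the convergence rate is λ = (1 − α)(n + g + δ).
λ = (1 − 0.5) × 0.111 = 0.5 × 0.111 = 0.0555
Half-life = ln 2 / λ = 0.6931 / 0.0555 ≈ 12.49 years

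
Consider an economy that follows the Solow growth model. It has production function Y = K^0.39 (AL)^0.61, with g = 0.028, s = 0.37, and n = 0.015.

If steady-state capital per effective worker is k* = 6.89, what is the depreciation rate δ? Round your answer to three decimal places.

In steady state, investment equals break-even investment: s·k^α = (n + g + δ)·k.
So s / (n + g + δ) = (k*)^(1−α) = 6.89^0.61 = 3.2457.
Therefore n + g + δ = s / 3.2457 = 0.37 / 3.2457 = 0.1140, so δ = 0.1140 − 0.043 = 0.0710.

δ ≈ 0.071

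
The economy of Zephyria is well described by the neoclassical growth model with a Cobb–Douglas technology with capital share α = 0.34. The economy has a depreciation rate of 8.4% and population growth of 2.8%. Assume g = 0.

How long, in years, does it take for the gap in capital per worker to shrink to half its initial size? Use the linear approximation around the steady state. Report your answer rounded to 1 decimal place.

t_½ ≈ 9.4 years

Near the steady state the convergence rate is λ = (1 − α)(n + δ).
λ = (1 − 0.34) × 0.112 = 0.66 × 0.112 = 0.07392
Half-life = ln 2 / λ = 0.6931 / 0.07392 ≈ 9.38 years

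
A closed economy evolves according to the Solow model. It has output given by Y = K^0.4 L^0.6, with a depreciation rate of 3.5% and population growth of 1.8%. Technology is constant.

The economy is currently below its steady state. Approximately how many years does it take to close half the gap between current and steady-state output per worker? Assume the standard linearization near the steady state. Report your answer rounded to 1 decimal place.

about 21.8 years

Near the steady state the convergence rate is λ = (1 − α)(n + δ).
λ = (1 − 0.4) × 0.053 = 0.6 × 0.053 = 0.0318
Half-life = ln 2 / λ = 0.6931 / 0.0318 ≈ 21.80 years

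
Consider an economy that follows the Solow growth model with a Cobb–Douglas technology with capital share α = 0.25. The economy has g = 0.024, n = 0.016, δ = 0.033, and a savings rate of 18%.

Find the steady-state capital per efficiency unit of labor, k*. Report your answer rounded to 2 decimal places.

k* ≈ 3.33

At the steady state, Δk = 0, so s·k^α = (n + g + δ)·k.
Rearranging, k^(1−α) = s / (n + g + δ).
k^0.75 = 0.18 / (0.016 + 0.024 + 0.033) = 0.18 / 0.073 = 2.4658
k* = 2.4658^(1/0.75) ≈ 3.3313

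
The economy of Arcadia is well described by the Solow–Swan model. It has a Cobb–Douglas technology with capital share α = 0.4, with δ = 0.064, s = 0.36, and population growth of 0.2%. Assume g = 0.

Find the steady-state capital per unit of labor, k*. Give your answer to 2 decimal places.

At the steady state, Δk = 0, so s·k^α = (n + δ)·k.
Rearranging, k^(1−α) = s / (n + δ).
k^0.6 = 0.36 / (0.002 + 0.064) = 0.36 / 0.066 = 5.4545
k* = 5.4545^(1/0.6) ≈ 16.9015

k* = 16.90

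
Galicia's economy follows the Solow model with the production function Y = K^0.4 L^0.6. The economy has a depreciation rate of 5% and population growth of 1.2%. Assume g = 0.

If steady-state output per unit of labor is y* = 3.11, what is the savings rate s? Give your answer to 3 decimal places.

s ≈ 0.340

Steady state requires s·f(k) = (n + δ)·k, i.e. s·k^α = (n + δ)·k.
Since y* = [s/(n + δ)]^(α/(1−α)), we have s/(n + δ) = (y*)^((1−α)/α) = 3.11^1.5 = 5.4845.
Therefore s = 5.4845 × (n + δ) = 5.4845 × 0.062 = 0.3400.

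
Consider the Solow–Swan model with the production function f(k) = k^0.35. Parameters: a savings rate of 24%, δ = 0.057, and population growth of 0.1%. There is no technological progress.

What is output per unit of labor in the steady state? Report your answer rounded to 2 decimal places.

y* = 2.15

At the steady state, Δk = 0, so s·k^α = (n + δ)·k.
Dividing both sides by k: k^(1−α) = s / (n + δ).
k^0.65 = 0.24 / (0.001 + 0.057) = 0.24 / 0.058 = 4.1379
k* = 4.1379^(1/0.65) ≈ 8.8898
y* = (k*)^α = 8.8898^0.35 ≈ 2.1484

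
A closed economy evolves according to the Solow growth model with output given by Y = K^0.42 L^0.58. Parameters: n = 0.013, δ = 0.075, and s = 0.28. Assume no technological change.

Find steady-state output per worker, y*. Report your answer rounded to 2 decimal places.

At the steady state, Δk = 0, so s·k^α = (n + δ)·k.
Dividing both sides by k: k^(1−α) = s / (n + δ).
k^0.58 = 0.28 / (0.013 + 0.075) = 0.28 / 0.088 = 3.1818
k* = 3.1818^(1/0.58) ≈ 7.3566
y* = (k*)^α = 7.3566^0.42 ≈ 2.3121

y* ≈ 2.31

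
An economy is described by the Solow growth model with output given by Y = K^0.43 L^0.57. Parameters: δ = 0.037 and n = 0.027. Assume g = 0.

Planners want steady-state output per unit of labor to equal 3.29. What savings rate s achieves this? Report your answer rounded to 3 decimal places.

s ≈ 0.310

In steady state, investment equals break-even investment: s·k^α = (n + δ)·k.
Since y* = [s/(n + δ)]^(α/(1−α)), we have s/(n + δ) = (y*)^((1−α)/α) = 3.29^1.3256 = 4.8484.
Therefore s = 4.8484 × (n + δ) = 4.8484 × 0.064 = 0.3103.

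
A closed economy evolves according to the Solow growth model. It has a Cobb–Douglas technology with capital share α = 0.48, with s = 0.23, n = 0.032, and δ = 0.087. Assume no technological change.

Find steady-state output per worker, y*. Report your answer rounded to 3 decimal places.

y* = 1.837

At the steady state, Δk = 0, so s·k^α = (n + δ)·k.
Rearranging, k^(1−α) = s / (n + δ).
k^0.52 = 0.23 / (0.032 + 0.087) = 0.23 / 0.119 = 1.9328
k* = 1.9328^(1/0.52) ≈ 3.5511
y* = (k*)^α = 3.5511^0.48 ≈ 1.8373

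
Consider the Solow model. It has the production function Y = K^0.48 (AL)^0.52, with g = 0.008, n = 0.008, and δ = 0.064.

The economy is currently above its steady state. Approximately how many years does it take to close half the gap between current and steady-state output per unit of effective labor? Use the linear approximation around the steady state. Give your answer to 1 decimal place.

Near the steady state the convergence rate is λ = (1 − α)(n + g + δ).
λ = (1 − 0.48) × 0.080 = 0.52 × 0.080 = 0.0416
Half-life = ln 2 / λ = 0.6931 / 0.0416 ≈ 16.66 years

t_½ ≈ 16.7 years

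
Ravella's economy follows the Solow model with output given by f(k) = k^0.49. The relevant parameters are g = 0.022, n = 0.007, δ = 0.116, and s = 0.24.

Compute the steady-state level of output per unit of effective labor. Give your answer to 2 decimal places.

y* = 1.62

At the steady state, Δk = 0, so s·k^α = (n + g + δ)·k.
Dividing both sides by k: k^(1−α) = s / (n + g + δ).
k^0.51 = 0.24 / (0.007 + 0.022 + 0.116) = 0.24 / 0.145 = 1.6552
k* = 1.6552^(1/0.51) ≈ 2.6861
y* = (k*)^α = 2.6861^0.49 ≈ 1.6228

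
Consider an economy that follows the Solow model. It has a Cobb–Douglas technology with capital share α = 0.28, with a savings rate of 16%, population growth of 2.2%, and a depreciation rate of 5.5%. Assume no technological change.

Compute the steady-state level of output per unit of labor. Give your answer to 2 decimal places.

Steady state requires s·f(k) = (n + δ)·k, i.e. s·k^α = (n + δ)·k.
Dividing both sides by k: k^(1−α) = s / (n + δ).
k^0.72 = 0.16 / (0.022 + 0.055) = 0.16 / 0.077 = 2.0779
k* = 2.0779^(1/0.72) ≈ 2.7615
y* = (k*)^α = 2.7615^0.28 ≈ 1.3290

y* ≈ 1.33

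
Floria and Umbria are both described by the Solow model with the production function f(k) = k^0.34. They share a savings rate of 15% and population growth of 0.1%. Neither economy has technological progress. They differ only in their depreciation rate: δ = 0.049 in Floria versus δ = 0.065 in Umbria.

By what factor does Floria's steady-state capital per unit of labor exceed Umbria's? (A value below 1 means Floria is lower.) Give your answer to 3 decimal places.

k*_F / k*_U ≈ 1.523

Steady-state k* = [s/(n + δ)]^(1/(1−α)), so the ratio is [ (s_F/(n + δ)_F) / (s_U/(n + δ)_U) ]^1.5152.
s_F/(n + δ)_F = 0.15/0.050 = 3.0000; s_U/(n + δ)_U = 0.15/0.066 = 2.2727.
Ratio = (3.0000/2.2727)^1.5152 = 1.3200^1.5152 ≈ 1.5230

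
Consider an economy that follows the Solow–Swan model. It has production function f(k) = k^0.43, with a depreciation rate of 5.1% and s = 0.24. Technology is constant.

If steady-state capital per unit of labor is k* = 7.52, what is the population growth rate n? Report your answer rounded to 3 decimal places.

At the steady state, Δk = 0, so s·k^α = (n + δ)·k.
So s / (n + δ) = (k*)^(1−α) = 7.52^0.57 = 3.1582.
Therefore n + δ = s / 3.1582 = 0.24 / 3.1582 = 0.0760, so n = 0.0760 − 0.051 = 0.0250.

n ≈ 0.025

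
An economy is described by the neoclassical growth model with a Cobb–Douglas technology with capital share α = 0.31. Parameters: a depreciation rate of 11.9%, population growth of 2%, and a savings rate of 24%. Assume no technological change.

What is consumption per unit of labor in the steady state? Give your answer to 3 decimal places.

At the steady state, Δk = 0, so s·k^α = (n + δ)·k.
Rearranging, k^(1−α) = s / (n + δ).
k^0.69 = 0.24 / (0.020 + 0.119) = 0.24 / 0.139 = 1.7266
k* = 1.7266^(1/0.69) ≈ 2.2068
y* = (k*)^α = 2.2068^0.31 ≈ 1.2781
c* = (1 − s)·y* = (1 − 0.24) × 1.2781 ≈ 0.9714

c* = 0.971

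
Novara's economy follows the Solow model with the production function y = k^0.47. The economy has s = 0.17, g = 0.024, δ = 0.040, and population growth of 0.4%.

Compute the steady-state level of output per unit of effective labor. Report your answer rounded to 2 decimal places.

y* ≈ 2.25

Steady state requires s·f(k) = (n + g + δ)·k, i.e. s·k^α = (n + g + δ)·k.
Rearranging, k^(1−α) = s / (n + g + δ).
k^0.53 = 0.17 / (0.004 + 0.024 + 0.040) = 0.17 / 0.068 = 2.5000
k* = 2.5000^(1/0.53) ≈ 5.6342
y* = (k*)^α = 5.6342^0.47 ≈ 2.2537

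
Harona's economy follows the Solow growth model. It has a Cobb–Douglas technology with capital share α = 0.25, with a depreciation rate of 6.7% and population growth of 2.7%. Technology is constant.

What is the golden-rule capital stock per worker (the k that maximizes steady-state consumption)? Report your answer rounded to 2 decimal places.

k_gold ≈ 3.68

The golden rule sets f'(k) = n + δ, i.e. α·k^(α−1) = n + δ.
So k^(1−α) = α / (n + δ) = 0.25 / 0.094 = 2.6596.
k_gold = 2.6596^(1/0.75) ≈ 3.6849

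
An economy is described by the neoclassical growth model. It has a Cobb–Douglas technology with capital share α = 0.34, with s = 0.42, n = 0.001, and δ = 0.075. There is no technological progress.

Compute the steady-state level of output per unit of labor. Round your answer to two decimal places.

y* = 2.41

Steady state requires s·f(k) = (n + δ)·k, i.e. s·k^α = (n + δ)·k.
Rearranging, k^(1−α) = s / (n + δ).
k^0.66 = 0.42 / (0.001 + 0.075) = 0.42 / 0.076 = 5.5263
k* = 5.5263^(1/0.66) ≈ 13.3322
y* = (k*)^α = 13.3322^0.34 ≈ 2.4125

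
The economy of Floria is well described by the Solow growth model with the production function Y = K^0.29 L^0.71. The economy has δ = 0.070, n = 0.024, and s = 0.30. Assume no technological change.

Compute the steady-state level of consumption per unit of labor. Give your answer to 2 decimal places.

In steady state, investment equals break-even investment: s·k^α = (n + δ)·k.
Rearranging, k^(1−α) = s / (n + δ).
k^0.71 = 0.30 / (0.024 + 0.070) = 0.30 / 0.094 = 3.1915
k* = 3.1915^(1/0.71) ≈ 5.1269
y* = (k*)^α = 5.1269^0.29 ≈ 1.6064
c* = (1 − s)·y* = (1 − 0.30) × 1.6064 ≈ 1.1245

c* ≈ 1.12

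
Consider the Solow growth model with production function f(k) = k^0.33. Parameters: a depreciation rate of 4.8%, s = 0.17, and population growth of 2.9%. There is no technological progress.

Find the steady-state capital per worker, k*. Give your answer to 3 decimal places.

k* = 3.261

In steady state, investment equals break-even investment: s·k^α = (n + δ)·k.
Rearranging, k^(1−α) = s / (n + δ).
k^0.67 = 0.17 / (0.029 + 0.048) = 0.17 / 0.077 = 2.2078
k* = 2.2078^(1/0.67) ≈ 3.2612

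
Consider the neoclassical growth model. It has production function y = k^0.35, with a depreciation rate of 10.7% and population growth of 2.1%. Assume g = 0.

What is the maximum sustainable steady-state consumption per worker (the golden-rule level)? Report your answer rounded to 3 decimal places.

c_gold ≈ 1.117

At the golden rule, f'(k) = n + δ, so α·k^(α−1) = n + δ and k_gold = (α/(n + δ))^(1/(1−α)).
k_gold = (0.35/0.128)^(1/0.65) = 2.7344^1.5385 ≈ 4.7002
c_gold = f(k_gold) − (n + δ)·k_gold = 1.7189 − 0.128×4.7002 ≈ 1.1173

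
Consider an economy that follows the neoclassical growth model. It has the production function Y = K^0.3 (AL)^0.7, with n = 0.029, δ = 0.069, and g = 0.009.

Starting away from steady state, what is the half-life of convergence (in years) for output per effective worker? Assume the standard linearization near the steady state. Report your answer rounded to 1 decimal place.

Near the steady state the convergence rate is λ = (1 − α)(n + g + δ).
λ = (1 − 0.3) × 0.107 = 0.7 × 0.107 = 0.0749
Half-life = ln 2 / λ = 0.6931 / 0.0749 ≈ 9.25 years

t_½ ≈ 9.3 years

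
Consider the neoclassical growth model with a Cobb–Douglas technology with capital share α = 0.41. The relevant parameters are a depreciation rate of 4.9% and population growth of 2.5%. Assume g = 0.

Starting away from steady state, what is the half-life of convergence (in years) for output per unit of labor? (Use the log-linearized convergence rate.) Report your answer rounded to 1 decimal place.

about 15.9 years

Near the steady state the convergence rate is λ = (1 − α)(n + δ).
λ = (1 − 0.41) × 0.074 = 0.59 × 0.074 = 0.04366
Half-life = ln 2 / λ = 0.6931 / 0.04366 ≈ 15.87 years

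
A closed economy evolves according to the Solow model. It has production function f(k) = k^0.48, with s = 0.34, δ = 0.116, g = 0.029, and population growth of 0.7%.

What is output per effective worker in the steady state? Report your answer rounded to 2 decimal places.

At the steady state, Δk = 0, so s·k^α = (n + g + δ)·k.
Rearranging, k^(1−α) = s / (n + g + δ).
k^0.52 = 0.34 / (0.007 + 0.029 + 0.116) = 0.34 / 0.152 = 2.2368
k* = 2.2368^(1/0.52) ≈ 4.7028
y* = (k*)^α = 4.7028^0.48 ≈ 2.1025

y* ≈ 2.10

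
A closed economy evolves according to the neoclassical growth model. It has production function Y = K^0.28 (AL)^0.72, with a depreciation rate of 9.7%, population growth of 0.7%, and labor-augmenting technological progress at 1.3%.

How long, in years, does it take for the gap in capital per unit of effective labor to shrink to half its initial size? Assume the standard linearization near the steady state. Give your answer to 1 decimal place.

Near the steady state the convergence rate is λ = (1 − α)(n + g + δ).
λ = (1 − 0.28) × 0.117 = 0.72 × 0.117 = 0.08424
Half-life = ln 2 / λ = 0.6931 / 0.08424 ≈ 8.23 years

about 8.2 years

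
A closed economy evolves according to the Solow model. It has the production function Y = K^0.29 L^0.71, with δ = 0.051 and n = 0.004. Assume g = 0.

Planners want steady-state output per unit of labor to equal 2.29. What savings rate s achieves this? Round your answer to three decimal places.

s ≈ 0.418

At the steady state, Δk = 0, so s·k^α = (n + δ)·k.
Since y* = [s/(n + δ)]^(α/(1−α)), we have s/(n + δ) = (y*)^((1−α)/α) = 2.29^2.4483 = 7.6030.
Therefore s = 7.6030 × (n + δ) = 7.6030 × 0.055 = 0.4182.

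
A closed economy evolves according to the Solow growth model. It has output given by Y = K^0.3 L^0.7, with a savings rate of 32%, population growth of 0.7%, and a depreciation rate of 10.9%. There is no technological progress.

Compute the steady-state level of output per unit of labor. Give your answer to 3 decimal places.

At the steady state, Δk = 0, so s·k^α = (n + δ)·k.
Dividing both sides by k: k^(1−α) = s / (n + δ).
k^0.7 = 0.32 / (0.007 + 0.109) = 0.32 / 0.116 = 2.7586
k* = 2.7586^(1/0.7) ≈ 4.2614
y* = (k*)^α = 4.2614^0.3 ≈ 1.5448

y* = 1.545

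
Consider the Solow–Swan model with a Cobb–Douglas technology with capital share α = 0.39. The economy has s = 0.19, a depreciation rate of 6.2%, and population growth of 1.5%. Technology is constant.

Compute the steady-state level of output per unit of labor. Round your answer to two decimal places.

y* = 1.78

At the steady state, Δk = 0, so s·k^α = (n + δ)·k.
Dividing both sides by k: k^(1−α) = s / (n + δ).
k^0.61 = 0.19 / (0.015 + 0.062) = 0.19 / 0.077 = 2.4675
k* = 2.4675^(1/0.61) ≈ 4.3959
y* = (k*)^α = 4.3959^0.39 ≈ 1.7815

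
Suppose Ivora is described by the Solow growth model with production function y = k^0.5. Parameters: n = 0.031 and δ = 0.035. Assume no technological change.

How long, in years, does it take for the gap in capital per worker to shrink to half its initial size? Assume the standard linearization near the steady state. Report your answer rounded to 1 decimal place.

about 21.0 years

Near the steady state the convergence rate is λ = (1 − α)(n + δ).
λ = (1 − 0.5) × 0.066 = 0.5 × 0.066 = 0.0330
Half-life = ln 2 / λ = 0.6931 / 0.0330 ≈ 21.00 years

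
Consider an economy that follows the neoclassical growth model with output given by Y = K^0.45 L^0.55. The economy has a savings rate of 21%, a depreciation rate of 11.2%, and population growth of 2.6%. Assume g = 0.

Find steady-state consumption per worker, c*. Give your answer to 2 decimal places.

At the steady state, Δk = 0, so s·k^α = (n + δ)·k.
Rearranging, k^(1−α) = s / (n + δ).
k^0.55 = 0.21 / (0.026 + 0.112) = 0.21 / 0.138 = 1.5217
k* = 1.5217^(1/0.55) ≈ 2.1454
y* = (k*)^α = 2.1454^0.45 ≈ 1.4099
c* = (1 − s)·y* = (1 − 0.21) × 1.4099 ≈ 1.1138

c* ≈ 1.11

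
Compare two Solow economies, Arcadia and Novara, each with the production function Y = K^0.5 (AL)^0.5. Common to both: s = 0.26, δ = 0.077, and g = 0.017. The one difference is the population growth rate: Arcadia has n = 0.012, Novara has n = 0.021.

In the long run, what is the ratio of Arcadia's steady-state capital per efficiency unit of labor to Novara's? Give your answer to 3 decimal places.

k*_A / k*_N ≈ 1.177

Steady-state k* = [s/(n + g + δ)]^(1/(1−α)), so the ratio is [ (s_A/(n + g + δ)_A) / (s_N/(n + g + δ)_N) ]^2.
s_A/(n + g + δ)_A = 0.26/0.106 = 2.4528; s_N/(n + g + δ)_N = 0.26/0.115 = 2.2609.
Ratio = (2.4528/2.2609)^2 = 1.0849^2 ≈ 1.1770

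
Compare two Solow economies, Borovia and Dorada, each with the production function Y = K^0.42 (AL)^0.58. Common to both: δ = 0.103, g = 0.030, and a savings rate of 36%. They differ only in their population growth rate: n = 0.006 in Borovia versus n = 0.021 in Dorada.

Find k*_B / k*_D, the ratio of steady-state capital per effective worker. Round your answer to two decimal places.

k*_B / k*_D ≈ 1.19

Steady-state k* = [s/(n + g + δ)]^(1/(1−α)), so the ratio is [ (s_B/(n + g + δ)_B) / (s_D/(n + g + δ)_D) ]^1.7241.
s_B/(n + g + δ)_B = 0.36/0.139 = 2.5899; s_D/(n + g + δ)_D = 0.36/0.154 = 2.3377.
Ratio = (2.5899/2.3377)^1.7241 = 1.1079^1.7241 ≈ 1.1932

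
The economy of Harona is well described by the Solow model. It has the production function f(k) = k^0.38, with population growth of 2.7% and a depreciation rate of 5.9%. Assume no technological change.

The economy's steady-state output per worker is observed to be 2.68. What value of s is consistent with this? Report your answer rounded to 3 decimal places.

s ≈ 0.430

In steady state, investment equals break-even investment: s·k^α = (n + δ)·k.
Since y* = [s/(n + δ)]^(α/(1−α)), we have s/(n + δ) = (y*)^((1−α)/α) = 2.68^1.6316 = 4.9951.
Therefore s = 4.9951 × (n + δ) = 4.9951 × 0.086 = 0.4296.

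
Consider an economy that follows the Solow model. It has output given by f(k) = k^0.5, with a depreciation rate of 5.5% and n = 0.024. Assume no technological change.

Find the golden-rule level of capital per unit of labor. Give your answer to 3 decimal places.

k_gold ≈ 40.058

The golden rule sets f'(k) = n + δ, i.e. α·k^(α−1) = n + δ.
So k^(1−α) = α / (n + δ) = 0.5 / 0.079 = 6.3291.
k_gold = 6.3291^(1/0.5) ≈ 40.0575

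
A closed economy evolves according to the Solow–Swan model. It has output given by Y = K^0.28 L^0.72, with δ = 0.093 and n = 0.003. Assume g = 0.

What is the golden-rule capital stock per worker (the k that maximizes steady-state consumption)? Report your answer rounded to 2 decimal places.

The golden rule sets f'(k) = n + δ, i.e. α·k^(α−1) = n + δ.
So k^(1−α) = α / (n + δ) = 0.28 / 0.096 = 2.9167.
k_gold = 2.9167^(1/0.72) ≈ 4.4227

k_gold ≈ 4.42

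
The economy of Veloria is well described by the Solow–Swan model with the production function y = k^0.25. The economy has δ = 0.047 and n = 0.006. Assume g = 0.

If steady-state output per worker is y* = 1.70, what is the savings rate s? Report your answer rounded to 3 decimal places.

At the steady state, Δk = 0, so s·k^α = (n + δ)·k.
Since y* = [s/(n + δ)]^(α/(1−α)), we have s/(n + δ) = (y*)^((1−α)/α) = 1.70^3 = 4.9130.
Therefore s = 4.9130 × (n + δ) = 4.9130 × 0.053 = 0.2604.

s ≈ 0.260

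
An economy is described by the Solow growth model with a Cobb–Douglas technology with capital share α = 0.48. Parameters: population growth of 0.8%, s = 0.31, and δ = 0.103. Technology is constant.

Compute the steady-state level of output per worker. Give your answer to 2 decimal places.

At the steady state, Δk = 0, so s·k^α = (n + δ)·k.
Dividing both sides by k: k^(1−α) = s / (n + δ).
k^0.52 = 0.31 / (0.008 + 0.103) = 0.31 / 0.111 = 2.7928
k* = 2.7928^(1/0.52) ≈ 7.2072
y* = (k*)^α = 7.2072^0.48 ≈ 2.5806

y* ≈ 2.58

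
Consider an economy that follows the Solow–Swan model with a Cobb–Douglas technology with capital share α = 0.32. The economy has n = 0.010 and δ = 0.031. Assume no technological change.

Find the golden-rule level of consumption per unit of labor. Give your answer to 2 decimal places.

c_gold ≈ 1.79

At the golden rule, f'(k) = n + δ, so α·k^(α−1) = n + δ and k_gold = (α/(n + δ))^(1/(1−α)).
k_gold = (0.32/0.041)^(1/0.68) = 7.8049^1.4706 ≈ 20.5265
c_gold = f(k_gold) − (n + δ)·k_gold = 2.6299 − 0.041×20.5265 ≈ 1.7883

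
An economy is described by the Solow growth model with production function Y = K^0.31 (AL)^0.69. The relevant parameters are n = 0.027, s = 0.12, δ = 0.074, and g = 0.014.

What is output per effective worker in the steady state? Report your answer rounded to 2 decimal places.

y* = 1.02

In steady state, investment equals break-even investment: s·k^α = (n + g + δ)·k.
Rearranging, k^(1−α) = s / (n + g + δ).
k^0.69 = 0.12 / (0.027 + 0.014 + 0.074) = 0.12 / 0.115 = 1.0435
k* = 1.0435^(1/0.69) ≈ 1.0637
y* = (k*)^α = 1.0637^0.31 ≈ 1.0193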